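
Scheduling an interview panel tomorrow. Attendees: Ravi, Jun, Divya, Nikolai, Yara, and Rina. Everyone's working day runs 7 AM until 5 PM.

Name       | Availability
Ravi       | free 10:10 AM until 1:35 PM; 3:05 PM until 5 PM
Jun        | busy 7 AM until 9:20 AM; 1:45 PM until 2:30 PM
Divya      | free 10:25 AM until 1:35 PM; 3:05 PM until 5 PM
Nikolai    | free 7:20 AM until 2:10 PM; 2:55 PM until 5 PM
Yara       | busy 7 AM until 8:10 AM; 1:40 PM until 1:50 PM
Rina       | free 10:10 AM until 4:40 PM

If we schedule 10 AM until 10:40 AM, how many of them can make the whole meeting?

Ravi free: 10:10-13:35, 15:05-17:00.
Jun free: 09:20-13:45, 14:30-17:00 (invert busy blocks within the working day).
Divya free: 10:25-13:35, 15:05-17:00.
Nikolai free: 07:20-14:10, 14:55-17:00.
Yara free: 08:10-13:40, 13:50-17:00 (invert busy blocks within the working day).
Rina free: 10:10-16:40.
Jun, Nikolai, and Yara can make the full 10:00-10:40 slot — that's 3.

3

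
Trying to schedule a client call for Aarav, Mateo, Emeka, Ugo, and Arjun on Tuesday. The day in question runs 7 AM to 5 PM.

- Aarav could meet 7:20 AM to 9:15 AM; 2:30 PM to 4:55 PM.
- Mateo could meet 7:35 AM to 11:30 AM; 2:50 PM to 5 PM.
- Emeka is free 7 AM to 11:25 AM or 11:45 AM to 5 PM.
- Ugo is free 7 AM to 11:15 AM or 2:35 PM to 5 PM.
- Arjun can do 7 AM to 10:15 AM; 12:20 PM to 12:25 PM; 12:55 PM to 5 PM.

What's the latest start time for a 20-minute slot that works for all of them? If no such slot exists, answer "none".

16:35

Aarav ∩ Mateo: 07:35-09:15, 14:50-16:55.
Aarav ∩ Mateo ∩ Emeka: 07:35-09:15, 14:50-16:55.
Aarav ∩ Mateo ∩ Emeka ∩ Ugo: 07:35-09:15, 14:50-16:55.
Aarav ∩ Mateo ∩ Emeka ∩ Ugo ∩ Arjun: 07:35-09:15, 14:50-16:55.
The last common window of at least 20 minutes is 14:50-16:55; a 20-minute meeting can start as late as 16:35 and still end by 16:55.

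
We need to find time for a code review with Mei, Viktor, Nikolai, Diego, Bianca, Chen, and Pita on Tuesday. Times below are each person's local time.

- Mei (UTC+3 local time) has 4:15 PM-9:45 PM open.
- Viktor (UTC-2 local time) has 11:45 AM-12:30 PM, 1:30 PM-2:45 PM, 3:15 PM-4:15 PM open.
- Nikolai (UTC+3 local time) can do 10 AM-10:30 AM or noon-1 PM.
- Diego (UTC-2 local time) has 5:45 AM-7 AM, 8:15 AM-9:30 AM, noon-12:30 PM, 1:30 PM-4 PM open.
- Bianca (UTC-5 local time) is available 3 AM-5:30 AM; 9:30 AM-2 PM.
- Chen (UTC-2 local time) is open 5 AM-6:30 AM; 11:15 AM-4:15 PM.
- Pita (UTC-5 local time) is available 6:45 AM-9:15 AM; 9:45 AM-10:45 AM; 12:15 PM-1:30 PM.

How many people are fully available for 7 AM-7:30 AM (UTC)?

Mei in UTC: 13:15-18:45 (subtract 3h to convert from UTC+3).
Viktor in UTC: 13:45-14:30, 15:30-16:45, 17:15-18:15 (add 2h to convert from UTC-2).
Nikolai in UTC: 07:00-07:30, 09:00-10:00 (subtract 3h to convert from UTC+3).
Diego in UTC: 07:45-09:00, 10:15-11:30, 14:00-14:30, 15:30-18:00 (add 2h to convert from UTC-2).
Bianca in UTC: 08:00-10:30, 14:30-19:00 (add 5h to convert from UTC-5).
Chen in UTC: 07:00-08:30, 13:15-18:15 (add 2h to convert from UTC-2).
Pita in UTC: 11:45-14:15, 14:45-15:45, 17:15-18:30 (add 5h to convert from UTC-5).
Nikolai and Chen can make the full 07:00-07:30 slot — that's 2.

2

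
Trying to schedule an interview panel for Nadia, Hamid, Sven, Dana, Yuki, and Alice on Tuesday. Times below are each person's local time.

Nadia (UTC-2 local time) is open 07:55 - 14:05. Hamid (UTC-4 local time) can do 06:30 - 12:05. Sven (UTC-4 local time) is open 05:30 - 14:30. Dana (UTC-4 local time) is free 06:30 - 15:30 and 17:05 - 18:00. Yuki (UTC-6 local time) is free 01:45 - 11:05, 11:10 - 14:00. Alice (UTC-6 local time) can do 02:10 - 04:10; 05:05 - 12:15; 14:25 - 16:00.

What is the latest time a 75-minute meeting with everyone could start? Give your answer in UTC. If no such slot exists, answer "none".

14:50

Nadia in UTC: 09:55-16:05 (add 2h to convert from UTC-2).
Hamid in UTC: 10:30-16:05 (add 4h to convert from UTC-4).
Sven in UTC: 09:30-18:30 (add 4h to convert from UTC-4).
Dana in UTC: 10:30-19:30, 21:05-22:00 (add 4h to convert from UTC-4).
Yuki in UTC: 07:45-17:05, 17:10-20:00 (add 6h to convert from UTC-6).
Alice in UTC: 08:10-10:10, 11:05-18:15, 20:25-22:00 (add 6h to convert from UTC-6).
Nadia ∩ Hamid: 10:30-16:05.
Nadia ∩ Hamid ∩ Sven: 10:30-16:05.
Nadia ∩ Hamid ∩ Sven ∩ Dana: 10:30-16:05.
Nadia ∩ Hamid ∩ Sven ∩ Dana ∩ Yuki: 10:30-16:05.
Nadia ∩ Hamid ∩ Sven ∩ Dana ∩ Yuki ∩ Alice: 11:05-16:05.
Those are the intersection windows.
The last common window of at least 75 minutes is 11:05-16:05; a 75-minute meeting can start as late as 14:50 and still end by 16:05.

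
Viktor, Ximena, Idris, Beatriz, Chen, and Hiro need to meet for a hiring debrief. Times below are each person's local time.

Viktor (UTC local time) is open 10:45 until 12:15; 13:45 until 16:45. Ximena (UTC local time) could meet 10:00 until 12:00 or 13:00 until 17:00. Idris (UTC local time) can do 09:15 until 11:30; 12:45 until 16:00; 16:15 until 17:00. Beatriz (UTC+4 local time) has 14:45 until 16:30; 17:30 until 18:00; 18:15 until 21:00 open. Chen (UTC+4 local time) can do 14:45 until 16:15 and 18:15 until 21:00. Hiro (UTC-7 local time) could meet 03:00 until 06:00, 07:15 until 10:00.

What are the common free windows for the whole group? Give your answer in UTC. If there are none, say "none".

10:45-11:30, 14:15-16:00, 16:15-16:45

Viktor in UTC: 10:45-12:15, 13:45-16:45.
Ximena in UTC: 10:00-12:00, 13:00-17:00.
Idris in UTC: 09:15-11:30, 12:45-16:00, 16:15-17:00.
Beatriz in UTC: 10:45-12:30, 13:30-14:00, 14:15-17:00 (subtract 4h to convert from UTC+4).
Chen in UTC: 10:45-12:15, 14:15-17:00 (subtract 4h to convert from UTC+4).
Hiro in UTC: 10:00-13:00, 14:15-17:00 (add 7h to convert from UTC-7).
Viktor ∩ Ximena: 10:45-12:00, 13:45-16:45.
Viktor ∩ Ximena ∩ Idris: 10:45-11:30, 13:45-16:00, 16:15-16:45.
Viktor ∩ Ximena ∩ Idris ∩ Beatriz: 10:45-11:30, 13:45-14:00, 14:15-16:00, 16:15-16:45.
Viktor ∩ Ximena ∩ Idris ∩ Beatriz ∩ Chen: 10:45-11:30, 14:15-16:00, 16:15-16:45.
Viktor ∩ Ximena ∩ Idris ∩ Beatriz ∩ Chen ∩ Hiro: 10:45-11:30, 14:15-16:00, 16:15-16:45.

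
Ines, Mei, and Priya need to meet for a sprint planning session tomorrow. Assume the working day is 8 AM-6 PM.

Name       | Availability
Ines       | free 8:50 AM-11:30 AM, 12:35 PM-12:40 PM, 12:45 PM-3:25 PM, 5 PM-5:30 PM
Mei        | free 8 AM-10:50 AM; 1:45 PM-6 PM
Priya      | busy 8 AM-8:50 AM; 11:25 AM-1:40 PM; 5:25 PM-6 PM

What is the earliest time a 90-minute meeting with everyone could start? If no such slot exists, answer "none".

Ines free: 08:50-11:30, 12:35-12:40, 12:45-15:25, 17:00-17:30.
Mei free: 08:00-10:50, 13:45-18:00.
Priya free: 08:50-11:25, 13:40-17:25 (invert busy blocks within the working day).
Ines ∩ Mei: 08:50-10:50, 13:45-15:25, 17:00-17:30.
Ines ∩ Mei ∩ Priya: 08:50-10:50, 13:45-15:25, 17:00-17:25.
The first common window of at least 90 minutes is 08:50-10:50, so the earliest start is 08:50.

08:50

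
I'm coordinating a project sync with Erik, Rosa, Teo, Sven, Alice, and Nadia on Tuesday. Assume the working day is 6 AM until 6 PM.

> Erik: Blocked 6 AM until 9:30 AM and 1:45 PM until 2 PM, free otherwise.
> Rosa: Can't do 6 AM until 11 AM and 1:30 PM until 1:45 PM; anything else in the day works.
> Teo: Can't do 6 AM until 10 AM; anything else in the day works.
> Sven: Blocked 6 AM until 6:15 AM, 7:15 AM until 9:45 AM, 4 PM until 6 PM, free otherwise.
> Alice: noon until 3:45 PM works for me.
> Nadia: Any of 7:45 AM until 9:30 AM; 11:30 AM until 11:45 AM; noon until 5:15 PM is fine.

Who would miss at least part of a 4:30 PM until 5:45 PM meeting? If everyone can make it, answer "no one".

Alice, Nadia, Sven

Erik free: 09:30-13:45, 14:00-18:00 (invert busy blocks within the working day).
Rosa free: 11:00-13:30, 13:45-18:00 (invert busy blocks within the working day).
Teo free: 10:00-18:00 (invert busy blocks within the working day).
Sven free: 06:15-07:15, 09:45-16:00 (invert busy blocks within the working day).
Alice free: 12:00-15:45.
Nadia free: 07:45-09:30, 11:30-11:45, 12:00-17:15.
Erik: free for 16:30-17:45. Rosa: free for 16:30-17:45. Teo: free for 16:30-17:45. Sven: not fully free for 16:30-17:45. Alice: not fully free for 16:30-17:45. Nadia: not fully free for 16:30-17:45.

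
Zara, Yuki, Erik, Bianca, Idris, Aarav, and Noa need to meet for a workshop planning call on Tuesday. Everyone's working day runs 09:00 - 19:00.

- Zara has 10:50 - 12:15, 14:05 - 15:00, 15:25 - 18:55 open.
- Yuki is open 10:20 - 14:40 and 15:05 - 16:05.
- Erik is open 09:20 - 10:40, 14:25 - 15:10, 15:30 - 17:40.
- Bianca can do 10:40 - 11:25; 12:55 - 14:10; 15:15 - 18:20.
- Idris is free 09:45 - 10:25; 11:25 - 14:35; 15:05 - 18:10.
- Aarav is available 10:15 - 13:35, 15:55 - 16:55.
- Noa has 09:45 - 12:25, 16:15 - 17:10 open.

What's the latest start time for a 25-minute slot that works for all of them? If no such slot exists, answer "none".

none

Zara ∩ Yuki: 10:50-12:15, 14:05-14:40, 15:25-16:05.
Zara ∩ Yuki ∩ Erik: 14:25-14:40, 15:30-16:05.
Zara ∩ Yuki ∩ Erik ∩ Bianca: 15:30-16:05.
Zara ∩ Yuki ∩ Erik ∩ Bianca ∩ Idris: 15:30-16:05.
Zara ∩ Yuki ∩ Erik ∩ Bianca ∩ Idris ∩ Aarav: 15:55-16:05.
Zara ∩ Yuki ∩ Erik ∩ Bianca ∩ Idris ∩ Aarav ∩ Noa: ∅.
There is no time when everyone is free.
No common window is at least 25 minutes long.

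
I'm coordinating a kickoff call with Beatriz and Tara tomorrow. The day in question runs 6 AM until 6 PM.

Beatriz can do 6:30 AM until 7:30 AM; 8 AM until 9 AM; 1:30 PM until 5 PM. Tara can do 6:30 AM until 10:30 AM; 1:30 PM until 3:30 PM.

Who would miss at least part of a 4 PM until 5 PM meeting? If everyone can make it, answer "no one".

Beatriz: free for 16:00-17:00. Tara: not fully free for 16:00-17:00.

Tara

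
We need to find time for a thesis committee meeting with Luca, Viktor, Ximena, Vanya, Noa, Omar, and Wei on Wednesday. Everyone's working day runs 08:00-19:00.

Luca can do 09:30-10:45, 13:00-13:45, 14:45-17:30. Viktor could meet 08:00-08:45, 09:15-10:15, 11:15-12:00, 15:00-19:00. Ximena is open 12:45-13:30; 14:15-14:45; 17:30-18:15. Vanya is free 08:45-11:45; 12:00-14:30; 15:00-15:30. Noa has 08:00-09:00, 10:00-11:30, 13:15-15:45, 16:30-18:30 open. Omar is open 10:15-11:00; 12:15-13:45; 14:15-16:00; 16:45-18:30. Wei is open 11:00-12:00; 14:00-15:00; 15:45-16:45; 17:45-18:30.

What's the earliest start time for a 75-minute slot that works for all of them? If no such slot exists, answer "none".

Luca ∩ Viktor: 09:30-10:15, 15:00-17:30.
Luca ∩ Viktor ∩ Ximena: ∅.
Luca ∩ Viktor ∩ Ximena ∩ Vanya: ∅.
Luca ∩ Viktor ∩ Ximena ∩ Vanya ∩ Noa: ∅.
Luca ∩ Viktor ∩ Ximena ∩ Vanya ∩ Noa ∩ Omar: ∅.
Luca ∩ Viktor ∩ Ximena ∩ Vanya ∩ Noa ∩ Omar ∩ Wei: ∅.
There is no time when everyone is free.
No common window is at least 75 minutes long.

none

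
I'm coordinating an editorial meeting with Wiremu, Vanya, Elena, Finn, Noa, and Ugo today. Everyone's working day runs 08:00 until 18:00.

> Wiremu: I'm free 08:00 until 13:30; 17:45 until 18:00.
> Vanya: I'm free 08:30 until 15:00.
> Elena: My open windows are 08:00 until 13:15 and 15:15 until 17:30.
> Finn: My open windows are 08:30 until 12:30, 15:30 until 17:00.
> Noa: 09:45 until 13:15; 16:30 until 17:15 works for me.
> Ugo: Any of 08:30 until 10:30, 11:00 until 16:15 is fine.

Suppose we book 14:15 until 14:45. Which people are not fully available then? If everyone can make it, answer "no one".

Wiremu: not fully free for 14:15-14:45. Vanya: free for 14:15-14:45. Elena: not fully free for 14:15-14:45. Finn: not fully free for 14:15-14:45. Noa: not fully free for 14:15-14:45. Ugo: free for 14:15-14:45.

Elena, Finn, Noa, Wiremu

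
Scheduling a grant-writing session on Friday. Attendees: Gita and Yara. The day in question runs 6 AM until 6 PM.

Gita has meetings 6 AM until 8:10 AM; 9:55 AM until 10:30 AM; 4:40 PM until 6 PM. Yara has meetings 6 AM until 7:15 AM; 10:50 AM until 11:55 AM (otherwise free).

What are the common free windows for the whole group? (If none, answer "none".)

Gita free: 08:10-09:55, 10:30-16:40 (invert busy blocks within the working day).
Yara free: 07:15-10:50, 11:55-18:00 (invert busy blocks within the working day).
Gita ∩ Yara: 08:10-09:55, 10:30-10:50, 11:55-16:40.

08:10-09:55, 10:30-10:50, 11:55-16:40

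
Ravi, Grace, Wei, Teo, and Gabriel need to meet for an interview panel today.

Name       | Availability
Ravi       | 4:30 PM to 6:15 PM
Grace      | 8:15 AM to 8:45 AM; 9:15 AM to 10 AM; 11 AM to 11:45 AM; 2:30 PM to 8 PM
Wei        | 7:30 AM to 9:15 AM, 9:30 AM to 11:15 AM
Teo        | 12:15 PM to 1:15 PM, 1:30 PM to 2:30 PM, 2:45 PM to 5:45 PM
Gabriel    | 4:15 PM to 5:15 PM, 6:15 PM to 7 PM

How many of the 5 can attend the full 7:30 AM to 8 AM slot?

Wei can make the full 07:30-08:00 slot — that's 1.

1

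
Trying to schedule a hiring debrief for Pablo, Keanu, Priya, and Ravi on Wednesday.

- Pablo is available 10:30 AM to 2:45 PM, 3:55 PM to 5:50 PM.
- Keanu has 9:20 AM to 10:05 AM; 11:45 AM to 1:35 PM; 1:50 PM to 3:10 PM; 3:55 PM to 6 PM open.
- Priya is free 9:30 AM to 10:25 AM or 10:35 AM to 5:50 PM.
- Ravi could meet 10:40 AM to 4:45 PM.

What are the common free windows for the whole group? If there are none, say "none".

11:45-13:35, 13:50-14:45, 15:55-16:45

Pablo ∩ Keanu: 11:45-13:35, 13:50-14:45, 15:55-17:50.
Pablo ∩ Keanu ∩ Priya: 11:45-13:35, 13:50-14:45, 15:55-17:50.
Pablo ∩ Keanu ∩ Priya ∩ Ravi: 11:45-13:35, 13:50-14:45, 15:55-16:45.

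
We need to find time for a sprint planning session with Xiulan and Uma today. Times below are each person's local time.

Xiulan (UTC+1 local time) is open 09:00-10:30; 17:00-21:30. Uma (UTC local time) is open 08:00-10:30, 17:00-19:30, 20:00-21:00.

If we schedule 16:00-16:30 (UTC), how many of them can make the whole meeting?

1

Xiulan in UTC: 08:00-09:30, 16:00-20:30 (subtract 1h to convert from UTC+1).
Uma in UTC: 08:00-10:30, 17:00-19:30, 20:00-21:00.
Xiulan can make the full 16:00-16:30 slot — that's 1.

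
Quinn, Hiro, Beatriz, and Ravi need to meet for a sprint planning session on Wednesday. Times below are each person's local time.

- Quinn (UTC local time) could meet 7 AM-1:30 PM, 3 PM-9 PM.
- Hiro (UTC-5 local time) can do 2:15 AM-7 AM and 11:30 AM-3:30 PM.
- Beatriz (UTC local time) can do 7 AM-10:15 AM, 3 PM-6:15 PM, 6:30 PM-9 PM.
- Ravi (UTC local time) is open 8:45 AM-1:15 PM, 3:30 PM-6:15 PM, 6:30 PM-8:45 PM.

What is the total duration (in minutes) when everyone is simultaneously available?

315

Quinn in UTC: 07:00-13:30, 15:00-21:00.
Hiro in UTC: 07:15-12:00, 16:30-20:30 (add 5h to convert from UTC-5).
Beatriz in UTC: 07:00-10:15, 15:00-18:15, 18:30-21:00.
Ravi in UTC: 08:45-13:15, 15:30-18:15, 18:30-20:45.
Quinn ∩ Hiro: 07:15-12:00, 16:30-20:30.
Quinn ∩ Hiro ∩ Beatriz: 07:15-10:15, 16:30-18:15, 18:30-20:30.
Quinn ∩ Hiro ∩ Beatriz ∩ Ravi: 08:45-10:15, 16:30-18:15, 18:30-20:30.
Summing the common windows: 90 + 105 + 120 = 315 minutes.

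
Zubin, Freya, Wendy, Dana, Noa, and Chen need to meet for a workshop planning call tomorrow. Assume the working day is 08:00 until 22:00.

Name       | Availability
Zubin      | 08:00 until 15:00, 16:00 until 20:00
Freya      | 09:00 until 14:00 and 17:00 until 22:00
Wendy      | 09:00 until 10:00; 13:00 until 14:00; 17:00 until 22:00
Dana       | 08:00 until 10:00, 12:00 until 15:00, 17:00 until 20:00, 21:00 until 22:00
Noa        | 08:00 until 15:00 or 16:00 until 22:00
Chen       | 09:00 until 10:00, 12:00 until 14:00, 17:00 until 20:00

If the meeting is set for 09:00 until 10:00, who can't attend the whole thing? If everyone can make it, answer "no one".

Zubin: free for 09:00-10:00. Freya: free for 09:00-10:00. Wendy: free for 09:00-10:00. Dana: free for 09:00-10:00. Noa: free for 09:00-10:00. Chen: free for 09:00-10:00.

no one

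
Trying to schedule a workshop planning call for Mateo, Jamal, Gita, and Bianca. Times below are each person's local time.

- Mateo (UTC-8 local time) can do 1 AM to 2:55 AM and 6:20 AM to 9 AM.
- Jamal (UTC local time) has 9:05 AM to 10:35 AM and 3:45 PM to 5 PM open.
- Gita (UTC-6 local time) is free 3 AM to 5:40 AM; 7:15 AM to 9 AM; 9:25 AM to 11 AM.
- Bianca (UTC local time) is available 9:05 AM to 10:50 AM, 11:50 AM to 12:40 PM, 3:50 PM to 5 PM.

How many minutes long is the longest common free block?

90

Mateo in UTC: 09:00-10:55, 14:20-17:00 (add 8h to convert from UTC-8).
Jamal in UTC: 09:05-10:35, 15:45-17:00.
Gita in UTC: 09:00-11:40, 13:15-15:00, 15:25-17:00 (add 6h to convert from UTC-6).
Bianca in UTC: 09:05-10:50, 11:50-12:40, 15:50-17:00.
Mateo ∩ Jamal: 09:05-10:35, 15:45-17:00.
Mateo ∩ Jamal ∩ Gita: 09:05-10:35, 15:45-17:00.
Mateo ∩ Jamal ∩ Gita ∩ Bianca: 09:05-10:35, 15:50-17:00.
Those are the intersection windows.
The longest is 09:05-10:35 at 90 minutes.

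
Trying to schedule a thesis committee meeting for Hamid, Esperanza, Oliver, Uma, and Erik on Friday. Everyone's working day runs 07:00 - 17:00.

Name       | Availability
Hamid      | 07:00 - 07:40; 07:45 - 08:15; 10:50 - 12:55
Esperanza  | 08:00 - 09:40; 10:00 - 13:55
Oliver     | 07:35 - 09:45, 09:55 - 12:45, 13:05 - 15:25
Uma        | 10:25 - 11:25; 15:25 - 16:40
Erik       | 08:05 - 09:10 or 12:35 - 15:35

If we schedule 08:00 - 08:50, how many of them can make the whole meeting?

2

Esperanza and Oliver can make the full 08:00-08:50 slot — that's 2.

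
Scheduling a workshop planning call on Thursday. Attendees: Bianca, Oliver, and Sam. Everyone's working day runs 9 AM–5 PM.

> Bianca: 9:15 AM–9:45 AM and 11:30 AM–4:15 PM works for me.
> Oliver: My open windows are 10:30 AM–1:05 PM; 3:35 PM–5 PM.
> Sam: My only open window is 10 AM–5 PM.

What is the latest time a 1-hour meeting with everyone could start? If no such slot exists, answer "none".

Bianca ∩ Oliver: 11:30-13:05, 15:35-16:15.
Bianca ∩ Oliver ∩ Sam: 11:30-13:05, 15:35-16:15.
The last common window of at least 60 minutes is 11:30-13:05; a 60-minute meeting can start as late as 12:05 and still end by 13:05.

12:05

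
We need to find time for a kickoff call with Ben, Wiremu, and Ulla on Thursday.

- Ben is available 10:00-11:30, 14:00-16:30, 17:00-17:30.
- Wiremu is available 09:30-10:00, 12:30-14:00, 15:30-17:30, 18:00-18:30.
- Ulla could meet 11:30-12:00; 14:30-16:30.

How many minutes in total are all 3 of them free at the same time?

60

Ben ∩ Wiremu: 15:30-16:30, 17:00-17:30.
Ben ∩ Wiremu ∩ Ulla: 15:30-16:30.
That's a single block of 60 minutes.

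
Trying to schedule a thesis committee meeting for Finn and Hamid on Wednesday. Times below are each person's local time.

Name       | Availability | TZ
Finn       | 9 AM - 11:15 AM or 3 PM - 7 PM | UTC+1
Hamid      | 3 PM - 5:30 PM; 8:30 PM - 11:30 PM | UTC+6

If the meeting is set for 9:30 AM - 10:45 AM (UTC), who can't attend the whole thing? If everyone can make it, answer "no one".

Finn in UTC: 08:00-10:15, 14:00-18:00 (subtract 1h to convert from UTC+1).
Hamid in UTC: 09:00-11:30, 14:30-17:30 (subtract 6h to convert from UTC+6).
Finn: not fully free for 09:30-10:45. Hamid: free for 09:30-10:45.

Finn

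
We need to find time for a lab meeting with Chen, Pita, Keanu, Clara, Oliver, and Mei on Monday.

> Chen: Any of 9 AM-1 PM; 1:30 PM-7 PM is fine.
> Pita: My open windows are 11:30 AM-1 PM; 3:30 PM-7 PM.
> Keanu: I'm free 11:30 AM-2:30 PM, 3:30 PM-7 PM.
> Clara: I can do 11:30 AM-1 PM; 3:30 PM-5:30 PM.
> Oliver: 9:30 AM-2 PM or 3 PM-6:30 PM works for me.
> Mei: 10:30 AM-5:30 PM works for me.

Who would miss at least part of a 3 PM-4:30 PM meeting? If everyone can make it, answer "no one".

Chen: free for 15:00-16:30. Pita: not fully free for 15:00-16:30. Keanu: not fully free for 15:00-16:30. Clara: not fully free for 15:00-16:30. Oliver: free for 15:00-16:30. Mei: free for 15:00-16:30.

Clara, Keanu, Pita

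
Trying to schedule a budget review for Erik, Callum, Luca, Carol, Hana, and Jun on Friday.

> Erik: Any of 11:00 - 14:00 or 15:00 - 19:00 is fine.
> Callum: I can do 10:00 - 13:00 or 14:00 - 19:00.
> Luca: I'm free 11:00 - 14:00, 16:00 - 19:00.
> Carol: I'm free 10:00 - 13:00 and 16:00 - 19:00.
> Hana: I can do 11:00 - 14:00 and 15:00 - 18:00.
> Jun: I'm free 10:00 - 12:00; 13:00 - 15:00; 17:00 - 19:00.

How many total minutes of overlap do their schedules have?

120

Erik ∩ Callum: 11:00-13:00, 15:00-19:00.
Erik ∩ Callum ∩ Luca: 11:00-13:00, 16:00-19:00.
Erik ∩ Callum ∩ Luca ∩ Carol: 11:00-13:00, 16:00-19:00.
Erik ∩ Callum ∩ Luca ∩ Carol ∩ Hana: 11:00-13:00, 16:00-18:00.
Erik ∩ Callum ∩ Luca ∩ Carol ∩ Hana ∩ Jun: 11:00-12:00, 17:00-18:00.
Summing the common windows: 60 + 60 = 120 minutes.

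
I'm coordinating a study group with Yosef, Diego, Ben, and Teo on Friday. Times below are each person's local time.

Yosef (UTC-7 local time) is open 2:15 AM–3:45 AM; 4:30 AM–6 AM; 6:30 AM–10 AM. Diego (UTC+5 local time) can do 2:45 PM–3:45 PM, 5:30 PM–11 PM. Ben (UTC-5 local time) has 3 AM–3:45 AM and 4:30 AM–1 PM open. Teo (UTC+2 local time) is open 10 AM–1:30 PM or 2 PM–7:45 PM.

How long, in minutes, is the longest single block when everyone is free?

Yosef in UTC: 09:15-10:45, 11:30-13:00, 13:30-17:00 (add 7h to convert from UTC-7).
Diego in UTC: 09:45-10:45, 12:30-18:00 (subtract 5h to convert from UTC+5).
Ben in UTC: 08:00-08:45, 09:30-18:00 (add 5h to convert from UTC-5).
Teo in UTC: 08:00-11:30, 12:00-17:45 (subtract 2h to convert from UTC+2).
Yosef ∩ Diego: 09:45-10:45, 12:30-13:00, 13:30-17:00.
Yosef ∩ Diego ∩ Ben: 09:45-10:45, 12:30-13:00, 13:30-17:00.
Yosef ∩ Diego ∩ Ben ∩ Teo: 09:45-10:45, 12:30-13:00, 13:30-17:00.
So the common availability across everyone is 09:45-10:45, 12:30-13:00, 13:30-17:00.
The longest is 13:30-17:00 at 210 minutes.

210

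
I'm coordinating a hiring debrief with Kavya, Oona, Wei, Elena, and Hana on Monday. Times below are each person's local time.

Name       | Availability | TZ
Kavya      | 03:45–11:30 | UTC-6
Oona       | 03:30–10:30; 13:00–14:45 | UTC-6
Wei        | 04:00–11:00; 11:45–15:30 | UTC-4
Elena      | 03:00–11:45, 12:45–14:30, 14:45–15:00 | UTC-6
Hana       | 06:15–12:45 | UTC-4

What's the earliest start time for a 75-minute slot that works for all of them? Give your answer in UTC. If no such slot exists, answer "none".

Kavya in UTC: 09:45-17:30 (add 6h to convert from UTC-6).
Oona in UTC: 09:30-16:30, 19:00-20:45 (add 6h to convert from UTC-6).
Wei in UTC: 08:00-15:00, 15:45-19:30 (add 4h to convert from UTC-4).
Elena in UTC: 09:00-17:45, 18:45-20:30, 20:45-21:00 (add 6h to convert from UTC-6).
Hana in UTC: 10:15-16:45 (add 4h to convert from UTC-4).
Kavya ∩ Oona: 09:45-16:30.
Kavya ∩ Oona ∩ Wei: 09:45-15:00, 15:45-16:30.
Kavya ∩ Oona ∩ Wei ∩ Elena: 09:45-15:00, 15:45-16:30.
Kavya ∩ Oona ∩ Wei ∩ Elena ∩ Hana: 10:15-15:00, 15:45-16:30.
So the common availability across everyone is 10:15-15:00, 15:45-16:30.
The first common window of at least 75 minutes is 10:15-15:00, so the earliest start is 10:15.

10:15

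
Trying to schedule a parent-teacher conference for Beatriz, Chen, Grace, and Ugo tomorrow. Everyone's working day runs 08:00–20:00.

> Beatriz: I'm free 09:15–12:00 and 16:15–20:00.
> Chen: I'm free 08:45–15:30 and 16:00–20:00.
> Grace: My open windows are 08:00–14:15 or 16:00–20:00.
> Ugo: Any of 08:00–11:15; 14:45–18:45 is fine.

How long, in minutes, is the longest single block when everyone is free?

Beatriz ∩ Chen: 09:15-12:00, 16:15-20:00.
Beatriz ∩ Chen ∩ Grace: 09:15-12:00, 16:15-20:00.
Beatriz ∩ Chen ∩ Grace ∩ Ugo: 09:15-11:15, 16:15-18:45.
Those are the intersection windows.
The longest is 16:15-18:45 at 150 minutes.

150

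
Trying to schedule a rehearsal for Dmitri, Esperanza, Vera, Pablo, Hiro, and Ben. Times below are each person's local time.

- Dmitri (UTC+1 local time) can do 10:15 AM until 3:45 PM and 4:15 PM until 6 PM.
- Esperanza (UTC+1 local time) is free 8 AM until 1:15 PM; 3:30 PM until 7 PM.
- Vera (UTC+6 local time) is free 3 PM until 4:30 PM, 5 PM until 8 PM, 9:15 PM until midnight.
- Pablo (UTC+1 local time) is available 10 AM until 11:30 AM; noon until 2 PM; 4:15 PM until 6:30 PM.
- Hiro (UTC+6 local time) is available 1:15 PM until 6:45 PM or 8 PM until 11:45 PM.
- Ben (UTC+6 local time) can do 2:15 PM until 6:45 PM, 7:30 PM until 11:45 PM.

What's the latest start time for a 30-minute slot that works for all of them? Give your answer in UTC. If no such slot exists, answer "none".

Dmitri in UTC: 09:15-14:45, 15:15-17:00 (subtract 1h to convert from UTC+1).
Esperanza in UTC: 07:00-12:15, 14:30-18:00 (subtract 1h to convert from UTC+1).
Vera in UTC: 09:00-10:30, 11:00-14:00, 15:15-18:00 (subtract 6h to convert from UTC+6).
Pablo in UTC: 09:00-10:30, 11:00-13:00, 15:15-17:30 (subtract 1h to convert from UTC+1).
Hiro in UTC: 07:15-12:45, 14:00-17:45 (subtract 6h to convert from UTC+6).
Ben in UTC: 08:15-12:45, 13:30-17:45 (subtract 6h to convert from UTC+6).
Dmitri ∩ Esperanza: 09:15-12:15, 14:30-14:45, 15:15-17:00.
Dmitri ∩ Esperanza ∩ Vera: 09:15-10:30, 11:00-12:15, 15:15-17:00.
Dmitri ∩ Esperanza ∩ Vera ∩ Pablo: 09:15-10:30, 11:00-12:15, 15:15-17:00.
Dmitri ∩ Esperanza ∩ Vera ∩ Pablo ∩ Hiro: 09:15-10:30, 11:00-12:15, 15:15-17:00.
Dmitri ∩ Esperanza ∩ Vera ∩ Pablo ∩ Hiro ∩ Ben: 09:15-10:30, 11:00-12:15, 15:15-17:00.
The last common window of at least 30 minutes is 15:15-17:00; a 30-minute meeting can start as late as 16:30 and still end by 17:00.

16:30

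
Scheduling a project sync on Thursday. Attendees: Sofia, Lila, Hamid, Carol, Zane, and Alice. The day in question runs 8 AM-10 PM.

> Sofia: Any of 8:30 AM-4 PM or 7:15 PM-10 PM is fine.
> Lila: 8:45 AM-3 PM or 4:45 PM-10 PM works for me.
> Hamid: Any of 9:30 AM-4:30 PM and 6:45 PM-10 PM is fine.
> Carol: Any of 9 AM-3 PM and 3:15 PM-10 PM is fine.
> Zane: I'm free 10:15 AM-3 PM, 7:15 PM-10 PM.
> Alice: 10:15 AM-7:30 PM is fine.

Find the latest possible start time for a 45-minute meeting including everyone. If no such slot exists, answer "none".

14:15

Sofia ∩ Lila: 08:45-15:00, 19:15-22:00.
Sofia ∩ Lila ∩ Hamid: 09:30-15:00, 19:15-22:00.
Sofia ∩ Lila ∩ Hamid ∩ Carol: 09:30-15:00, 19:15-22:00.
Sofia ∩ Lila ∩ Hamid ∩ Carol ∩ Zane: 10:15-15:00, 19:15-22:00.
Sofia ∩ Lila ∩ Hamid ∩ Carol ∩ Zane ∩ Alice: 10:15-15:00, 19:15-19:30.
The last common window of at least 45 minutes is 10:15-15:00; a 45-minute meeting can start as late as 14:15 and still end by 15:00.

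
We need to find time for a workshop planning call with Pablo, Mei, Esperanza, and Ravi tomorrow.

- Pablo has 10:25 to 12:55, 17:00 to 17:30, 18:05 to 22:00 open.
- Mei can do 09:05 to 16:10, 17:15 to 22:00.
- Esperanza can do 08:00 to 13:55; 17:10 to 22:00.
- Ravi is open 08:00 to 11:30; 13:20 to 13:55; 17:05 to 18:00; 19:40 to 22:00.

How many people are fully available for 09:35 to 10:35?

3

Mei, Esperanza, and Ravi can make the full 09:35-10:35 slot — that's 3.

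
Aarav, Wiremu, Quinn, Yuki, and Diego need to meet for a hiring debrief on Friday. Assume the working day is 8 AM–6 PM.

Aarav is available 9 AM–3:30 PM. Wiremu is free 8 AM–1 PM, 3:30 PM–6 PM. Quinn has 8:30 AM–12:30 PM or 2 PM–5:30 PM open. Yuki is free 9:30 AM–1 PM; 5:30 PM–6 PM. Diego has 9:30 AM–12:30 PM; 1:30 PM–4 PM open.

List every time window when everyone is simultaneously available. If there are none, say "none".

Aarav ∩ Wiremu: 09:00-13:00.
Aarav ∩ Wiremu ∩ Quinn: 09:00-12:30.
Aarav ∩ Wiremu ∩ Quinn ∩ Yuki: 09:30-12:30.
Aarav ∩ Wiremu ∩ Quinn ∩ Yuki ∩ Diego: 09:30-12:30.

09:30-12:30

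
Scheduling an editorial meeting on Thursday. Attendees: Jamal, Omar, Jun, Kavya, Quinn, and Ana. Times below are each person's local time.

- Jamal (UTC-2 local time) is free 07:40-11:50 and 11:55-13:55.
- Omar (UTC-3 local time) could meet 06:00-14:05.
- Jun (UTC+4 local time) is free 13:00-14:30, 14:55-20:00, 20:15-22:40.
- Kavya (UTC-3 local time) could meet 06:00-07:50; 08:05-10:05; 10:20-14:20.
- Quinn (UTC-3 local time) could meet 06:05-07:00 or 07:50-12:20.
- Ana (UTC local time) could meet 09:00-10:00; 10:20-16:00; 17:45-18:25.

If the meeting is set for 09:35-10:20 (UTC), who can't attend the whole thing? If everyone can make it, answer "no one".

Jamal in UTC: 09:40-13:50, 13:55-15:55 (add 2h to convert from UTC-2).
Omar in UTC: 09:00-17:05 (add 3h to convert from UTC-3).
Jun in UTC: 09:00-10:30, 10:55-16:00, 16:15-18:40 (subtract 4h to convert from UTC+4).
Kavya in UTC: 09:00-10:50, 11:05-13:05, 13:20-17:20 (add 3h to convert from UTC-3).
Quinn in UTC: 09:05-10:00, 10:50-15:20 (add 3h to convert from UTC-3).
Ana in UTC: 09:00-10:00, 10:20-16:00, 17:45-18:25.
Jamal: not fully free for 09:35-10:20. Omar: free for 09:35-10:20. Jun: free for 09:35-10:20. Kavya: free for 09:35-10:20. Quinn: not fully free for 09:35-10:20. Ana: not fully free for 09:35-10:20.

Ana, Jamal, Quinn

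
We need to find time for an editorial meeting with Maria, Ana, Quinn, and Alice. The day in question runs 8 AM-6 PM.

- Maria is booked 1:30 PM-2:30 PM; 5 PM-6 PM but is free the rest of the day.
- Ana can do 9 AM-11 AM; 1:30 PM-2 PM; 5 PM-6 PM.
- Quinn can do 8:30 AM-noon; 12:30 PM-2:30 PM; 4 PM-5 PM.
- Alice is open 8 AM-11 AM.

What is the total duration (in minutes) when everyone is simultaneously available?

Maria free: 08:00-13:30, 14:30-17:00 (invert busy blocks within the working day).
Ana free: 09:00-11:00, 13:30-14:00, 17:00-18:00.
Quinn free: 08:30-12:00, 12:30-14:30, 16:00-17:00.
Alice free: 08:00-11:00.
Maria ∩ Ana: 09:00-11:00.
Maria ∩ Ana ∩ Quinn: 09:00-11:00.
Maria ∩ Ana ∩ Quinn ∩ Alice: 09:00-11:00.
That's a single block of 120 minutes.

120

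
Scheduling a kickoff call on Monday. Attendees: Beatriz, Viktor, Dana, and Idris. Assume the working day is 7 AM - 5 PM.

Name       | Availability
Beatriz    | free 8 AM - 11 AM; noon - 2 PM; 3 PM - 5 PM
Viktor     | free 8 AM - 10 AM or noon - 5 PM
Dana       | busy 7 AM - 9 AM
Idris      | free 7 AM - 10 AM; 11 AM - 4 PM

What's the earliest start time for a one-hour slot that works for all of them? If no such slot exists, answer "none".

Beatriz free: 08:00-11:00, 12:00-14:00, 15:00-17:00.
Viktor free: 08:00-10:00, 12:00-17:00.
Dana free: 09:00-17:00 (invert busy blocks within the working day).
Idris free: 07:00-10:00, 11:00-16:00.
Beatriz ∩ Viktor: 08:00-10:00, 12:00-14:00, 15:00-17:00.
Beatriz ∩ Viktor ∩ Dana: 09:00-10:00, 12:00-14:00, 15:00-17:00.
Beatriz ∩ Viktor ∩ Dana ∩ Idris: 09:00-10:00, 12:00-14:00, 15:00-16:00.
The first common window of at least 60 minutes is 09:00-10:00, so the earliest start is 09:00.

09:00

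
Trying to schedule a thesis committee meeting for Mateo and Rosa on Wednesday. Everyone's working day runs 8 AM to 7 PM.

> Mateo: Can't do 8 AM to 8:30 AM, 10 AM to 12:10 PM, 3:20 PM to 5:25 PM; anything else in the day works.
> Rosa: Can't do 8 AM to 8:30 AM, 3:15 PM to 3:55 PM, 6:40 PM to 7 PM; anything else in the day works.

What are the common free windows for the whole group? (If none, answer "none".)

08:30-10:00, 12:10-15:15, 17:25-18:40

Mateo free: 08:30-10:00, 12:10-15:20, 17:25-19:00 (invert busy blocks within the working day).
Rosa free: 08:30-15:15, 15:55-18:40 (invert busy blocks within the working day).
Mateo ∩ Rosa: 08:30-10:00, 12:10-15:15, 17:25-18:40.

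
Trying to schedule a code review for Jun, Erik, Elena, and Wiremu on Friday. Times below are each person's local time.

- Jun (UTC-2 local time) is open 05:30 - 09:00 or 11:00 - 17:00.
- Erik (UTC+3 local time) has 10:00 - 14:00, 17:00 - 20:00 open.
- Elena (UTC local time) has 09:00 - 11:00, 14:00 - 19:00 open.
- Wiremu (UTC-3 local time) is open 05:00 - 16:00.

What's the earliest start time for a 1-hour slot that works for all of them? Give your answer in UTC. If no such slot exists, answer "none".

Jun in UTC: 07:30-11:00, 13:00-19:00 (add 2h to convert from UTC-2).
Erik in UTC: 07:00-11:00, 14:00-17:00 (subtract 3h to convert from UTC+3).
Elena in UTC: 09:00-11:00, 14:00-19:00.
Wiremu in UTC: 08:00-19:00 (add 3h to convert from UTC-3).
Jun ∩ Erik: 07:30-11:00, 14:00-17:00.
Jun ∩ Erik ∩ Elena: 09:00-11:00, 14:00-17:00.
Jun ∩ Erik ∩ Elena ∩ Wiremu: 09:00-11:00, 14:00-17:00.
The first common window of at least 60 minutes is 09:00-11:00, so the earliest start is 09:00.

09:00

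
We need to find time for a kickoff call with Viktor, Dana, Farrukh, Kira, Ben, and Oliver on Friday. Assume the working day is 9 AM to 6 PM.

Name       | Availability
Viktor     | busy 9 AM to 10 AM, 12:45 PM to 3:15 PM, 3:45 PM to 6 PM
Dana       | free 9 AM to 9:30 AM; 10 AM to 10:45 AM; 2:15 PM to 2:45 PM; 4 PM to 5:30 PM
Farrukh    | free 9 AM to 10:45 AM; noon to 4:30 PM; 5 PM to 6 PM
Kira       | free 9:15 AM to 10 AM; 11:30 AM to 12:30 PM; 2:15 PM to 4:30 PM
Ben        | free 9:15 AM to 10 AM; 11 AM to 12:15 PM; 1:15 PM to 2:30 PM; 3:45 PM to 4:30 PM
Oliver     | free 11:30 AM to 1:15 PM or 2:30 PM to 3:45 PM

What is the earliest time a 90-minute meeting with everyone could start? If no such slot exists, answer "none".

none

Viktor free: 10:00-12:45, 15:15-15:45 (invert busy blocks within the working day).
Dana free: 09:00-09:30, 10:00-10:45, 14:15-14:45, 16:00-17:30.
Farrukh free: 09:00-10:45, 12:00-16:30, 17:00-18:00.
Kira free: 09:15-10:00, 11:30-12:30, 14:15-16:30.
Ben free: 09:15-10:00, 11:00-12:15, 13:15-14:30, 15:45-16:30.
Oliver free: 11:30-13:15, 14:30-15:45.
Viktor ∩ Dana: 10:00-10:45.
Viktor ∩ Dana ∩ Farrukh: 10:00-10:45.
Viktor ∩ Dana ∩ Farrukh ∩ Kira: ∅.
Viktor ∩ Dana ∩ Farrukh ∩ Kira ∩ Ben: ∅.
Viktor ∩ Dana ∩ Farrukh ∩ Kira ∩ Ben ∩ Oliver: ∅.
There is no time when everyone is free.
No common window is at least 90 minutes long.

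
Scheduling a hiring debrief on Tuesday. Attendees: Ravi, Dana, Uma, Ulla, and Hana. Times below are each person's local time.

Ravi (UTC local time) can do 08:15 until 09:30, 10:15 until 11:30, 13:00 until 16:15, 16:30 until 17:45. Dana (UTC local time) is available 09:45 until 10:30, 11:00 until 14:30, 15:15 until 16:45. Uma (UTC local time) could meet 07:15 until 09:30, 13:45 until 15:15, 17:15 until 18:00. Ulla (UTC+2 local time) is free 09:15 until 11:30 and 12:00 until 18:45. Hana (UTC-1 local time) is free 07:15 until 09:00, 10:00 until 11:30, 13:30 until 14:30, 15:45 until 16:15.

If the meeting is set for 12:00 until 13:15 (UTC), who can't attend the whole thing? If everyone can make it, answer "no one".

Ravi in UTC: 08:15-09:30, 10:15-11:30, 13:00-16:15, 16:30-17:45.
Dana in UTC: 09:45-10:30, 11:00-14:30, 15:15-16:45.
Uma in UTC: 07:15-09:30, 13:45-15:15, 17:15-18:00.
Ulla in UTC: 07:15-09:30, 10:00-16:45 (subtract 2h to convert from UTC+2).
Hana in UTC: 08:15-10:00, 11:00-12:30, 14:30-15:30, 16:45-17:15 (add 1h to convert from UTC-1).
Ravi: not fully free for 12:00-13:15. Dana: free for 12:00-13:15. Uma: not fully free for 12:00-13:15. Ulla: free for 12:00-13:15. Hana: not fully free for 12:00-13:15.

Hana, Ravi, Uma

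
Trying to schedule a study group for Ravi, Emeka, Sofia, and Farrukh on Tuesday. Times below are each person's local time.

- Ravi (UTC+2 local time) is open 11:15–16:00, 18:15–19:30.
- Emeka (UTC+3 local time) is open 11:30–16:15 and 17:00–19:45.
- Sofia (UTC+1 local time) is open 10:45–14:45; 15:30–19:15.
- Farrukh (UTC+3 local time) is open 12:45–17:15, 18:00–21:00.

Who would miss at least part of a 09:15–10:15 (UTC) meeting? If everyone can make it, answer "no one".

Ravi in UTC: 09:15-14:00, 16:15-17:30 (subtract 2h to convert from UTC+2).
Emeka in UTC: 08:30-13:15, 14:00-16:45 (subtract 3h to convert from UTC+3).
Sofia in UTC: 09:45-13:45, 14:30-18:15 (subtract 1h to convert from UTC+1).
Farrukh in UTC: 09:45-14:15, 15:00-18:00 (subtract 3h to convert from UTC+3).
Ravi: free for 09:15-10:15. Emeka: free for 09:15-10:15. Sofia: not fully free for 09:15-10:15. Farrukh: not fully free for 09:15-10:15.

Farrukh, Sofia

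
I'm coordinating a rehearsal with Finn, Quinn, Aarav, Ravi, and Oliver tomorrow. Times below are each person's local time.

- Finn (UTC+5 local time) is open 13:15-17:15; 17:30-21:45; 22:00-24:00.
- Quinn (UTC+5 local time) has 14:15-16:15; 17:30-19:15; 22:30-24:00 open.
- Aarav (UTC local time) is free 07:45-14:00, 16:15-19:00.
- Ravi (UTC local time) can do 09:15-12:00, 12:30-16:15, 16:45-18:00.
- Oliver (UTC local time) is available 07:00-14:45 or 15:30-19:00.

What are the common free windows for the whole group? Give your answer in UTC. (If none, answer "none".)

Finn in UTC: 08:15-12:15, 12:30-16:45, 17:00-19:00 (subtract 5h to convert from UTC+5).
Quinn in UTC: 09:15-11:15, 12:30-14:15, 17:30-19:00 (subtract 5h to convert from UTC+5).
Aarav in UTC: 07:45-14:00, 16:15-19:00.
Ravi in UTC: 09:15-12:00, 12:30-16:15, 16:45-18:00.
Oliver in UTC: 07:00-14:45, 15:30-19:00.
Finn ∩ Quinn: 09:15-11:15, 12:30-14:15, 17:30-19:00.
Finn ∩ Quinn ∩ Aarav: 09:15-11:15, 12:30-14:00, 17:30-19:00.
Finn ∩ Quinn ∩ Aarav ∩ Ravi: 09:15-11:15, 12:30-14:00, 17:30-18:00.
Finn ∩ Quinn ∩ Aarav ∩ Ravi ∩ Oliver: 09:15-11:15, 12:30-14:00, 17:30-18:00.
Those are the intersection windows.

09:15-11:15, 12:30-14:00, 17:30-18:00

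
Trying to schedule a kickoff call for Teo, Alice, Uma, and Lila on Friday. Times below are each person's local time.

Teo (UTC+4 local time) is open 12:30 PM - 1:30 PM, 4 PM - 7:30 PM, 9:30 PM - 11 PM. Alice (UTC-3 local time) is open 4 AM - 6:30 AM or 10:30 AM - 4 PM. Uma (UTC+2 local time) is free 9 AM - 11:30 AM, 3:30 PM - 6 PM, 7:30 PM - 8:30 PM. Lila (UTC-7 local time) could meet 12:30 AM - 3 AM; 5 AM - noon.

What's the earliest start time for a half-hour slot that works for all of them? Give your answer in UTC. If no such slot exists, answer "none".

08:30

Teo in UTC: 08:30-09:30, 12:00-15:30, 17:30-19:00 (subtract 4h to convert from UTC+4).
Alice in UTC: 07:00-09:30, 13:30-19:00 (add 3h to convert from UTC-3).
Uma in UTC: 07:00-09:30, 13:30-16:00, 17:30-18:30 (subtract 2h to convert from UTC+2).
Lila in UTC: 07:30-10:00, 12:00-19:00 (add 7h to convert from UTC-7).
Teo ∩ Alice: 08:30-09:30, 13:30-15:30, 17:30-19:00.
Teo ∩ Alice ∩ Uma: 08:30-09:30, 13:30-15:30, 17:30-18:30.
Teo ∩ Alice ∩ Uma ∩ Lila: 08:30-09:30, 13:30-15:30, 17:30-18:30.
The first common window of at least 30 minutes is 08:30-09:30, so the earliest start is 08:30.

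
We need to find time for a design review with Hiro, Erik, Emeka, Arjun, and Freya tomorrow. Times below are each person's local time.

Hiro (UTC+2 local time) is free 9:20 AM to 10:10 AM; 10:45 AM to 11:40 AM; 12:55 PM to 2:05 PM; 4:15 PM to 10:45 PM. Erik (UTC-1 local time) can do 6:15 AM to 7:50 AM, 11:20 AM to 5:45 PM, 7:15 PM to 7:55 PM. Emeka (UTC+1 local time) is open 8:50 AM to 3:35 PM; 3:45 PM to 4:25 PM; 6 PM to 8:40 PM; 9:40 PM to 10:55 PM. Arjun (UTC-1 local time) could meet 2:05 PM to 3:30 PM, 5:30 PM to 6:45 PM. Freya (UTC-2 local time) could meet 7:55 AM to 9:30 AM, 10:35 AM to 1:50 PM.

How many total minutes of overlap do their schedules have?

Hiro in UTC: 07:20-08:10, 08:45-09:40, 10:55-12:05, 14:15-20:45 (subtract 2h to convert from UTC+2).
Erik in UTC: 07:15-08:50, 12:20-18:45, 20:15-20:55 (add 1h to convert from UTC-1).
Emeka in UTC: 07:50-14:35, 14:45-15:25, 17:00-19:40, 20:40-21:55 (subtract 1h to convert from UTC+1).
Arjun in UTC: 15:05-16:30, 18:30-19:45 (add 1h to convert from UTC-1).
Freya in UTC: 09:55-11:30, 12:35-15:50 (add 2h to convert from UTC-2).
Hiro ∩ Erik: 07:20-08:10, 08:45-08:50, 14:15-18:45, 20:15-20:45.
Hiro ∩ Erik ∩ Emeka: 07:50-08:10, 08:45-08:50, 14:15-14:35, 14:45-15:25, 17:00-18:45, 20:40-20:45.
Hiro ∩ Erik ∩ Emeka ∩ Arjun: 15:05-15:25, 18:30-18:45.
Hiro ∩ Erik ∩ Emeka ∩ Arjun ∩ Freya: 15:05-15:25.
So the common availability across everyone is 15:05-15:25.
That's a single block of 20 minutes.

20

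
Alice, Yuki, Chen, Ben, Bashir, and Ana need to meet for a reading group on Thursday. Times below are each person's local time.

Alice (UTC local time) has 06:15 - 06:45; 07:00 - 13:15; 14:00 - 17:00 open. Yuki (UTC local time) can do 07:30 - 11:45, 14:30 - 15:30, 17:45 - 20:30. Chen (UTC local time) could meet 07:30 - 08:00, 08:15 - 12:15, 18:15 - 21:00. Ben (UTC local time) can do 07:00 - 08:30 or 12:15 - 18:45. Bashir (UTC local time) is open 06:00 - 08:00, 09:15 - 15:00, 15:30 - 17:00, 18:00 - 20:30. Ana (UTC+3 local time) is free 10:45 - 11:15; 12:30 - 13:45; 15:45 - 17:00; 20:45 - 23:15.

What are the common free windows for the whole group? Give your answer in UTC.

Alice in UTC: 06:15-06:45, 07:00-13:15, 14:00-17:00.
Yuki in UTC: 07:30-11:45, 14:30-15:30, 17:45-20:30.
Chen in UTC: 07:30-08:00, 08:15-12:15, 18:15-21:00.
Ben in UTC: 07:00-08:30, 12:15-18:45.
Bashir in UTC: 06:00-08:00, 09:15-15:00, 15:30-17:00, 18:00-20:30.
Ana in UTC: 07:45-08:15, 09:30-10:45, 12:45-14:00, 17:45-20:15 (subtract 3h to convert from UTC+3).
Alice ∩ Yuki: 07:30-11:45, 14:30-15:30.
Alice ∩ Yuki ∩ Chen: 07:30-08:00, 08:15-11:45.
Alice ∩ Yuki ∩ Chen ∩ Ben: 07:30-08:00, 08:15-08:30.
Alice ∩ Yuki ∩ Chen ∩ Ben ∩ Bashir: 07:30-08:00.
Alice ∩ Yuki ∩ Chen ∩ Ben ∩ Bashir ∩ Ana: 07:45-08:00.

07:45-08:00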